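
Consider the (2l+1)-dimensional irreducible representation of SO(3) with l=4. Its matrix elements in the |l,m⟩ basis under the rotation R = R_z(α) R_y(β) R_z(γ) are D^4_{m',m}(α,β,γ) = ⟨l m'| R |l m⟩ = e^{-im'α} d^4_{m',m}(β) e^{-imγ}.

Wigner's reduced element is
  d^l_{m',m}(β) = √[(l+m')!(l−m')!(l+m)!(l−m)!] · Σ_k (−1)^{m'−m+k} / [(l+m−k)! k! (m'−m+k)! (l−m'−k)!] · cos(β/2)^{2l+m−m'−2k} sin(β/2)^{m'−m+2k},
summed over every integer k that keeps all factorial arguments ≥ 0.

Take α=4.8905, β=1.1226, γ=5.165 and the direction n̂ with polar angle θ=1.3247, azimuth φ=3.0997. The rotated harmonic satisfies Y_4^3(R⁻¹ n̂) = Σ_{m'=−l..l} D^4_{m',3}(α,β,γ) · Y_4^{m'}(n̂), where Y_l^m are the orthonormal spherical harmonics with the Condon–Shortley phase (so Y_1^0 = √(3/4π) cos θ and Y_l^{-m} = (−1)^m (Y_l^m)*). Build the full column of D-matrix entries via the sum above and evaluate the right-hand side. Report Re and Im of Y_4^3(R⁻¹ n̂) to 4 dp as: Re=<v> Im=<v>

Need the full column D^4_{m',3} for m'=−4..4 at α=4.8905, β=1.1226, γ=5.165.
cos(β/2)=0.846564, sin(β/2)=0.532287
d^4_{-4,3}: single k=7 term ⇒ +0.028989;  D = -0.017437-0.023158i
d^4_{-3,3}: k∈[6..7] ⇒ +0.114102 -0.006444 = +0.107658;  D = +0.073171-0.078970i
d^4_{-2,3}: k∈[5..6] ⇒ +0.291001 -0.038348 = +0.252653;  D = +0.212820+0.136166i
d^4_{-1,3}: k∈[4..5] ⇒ +0.545434 -0.129380 = +0.416054;  D = -0.158592+0.384642i
d^4_{0,3}: k∈[3..4] ⇒ +0.775891 -0.306742 = +0.469149;  D = -0.458550-0.099158i
d^4_{1,3}: k∈[2..3] ⇒ +0.827791 -0.545434 = +0.282357;  D = +0.009839-0.282186i
d^4_{2,3}: k∈[1..2] ⇒ +0.620623 -0.736075 = -0.115451;  D = -0.114269+0.016483i
d^4_{3,3}: k∈[0..1] ⇒ +0.263802 -0.730043 = -0.466241;  D = -0.147270-0.442371i
d^4_{4,3}: single k=0 term ⇒ -0.469147;  D = +0.411832-0.224707i
Y_4^{m'}(θ=1.3247,φ=3.0997) and Σ D·Y over m':
  (-0.0174-0.0232i)·(+0.3861+0.0653i)  (+0.0732-0.0790i)·(-0.2760-0.0349i)  (+0.2128+0.1362i)·(-0.1833-0.0154i)  (-0.1586+0.3846i)·(+0.2886+0.0121i)  (-0.4586-0.0992i)·(+0.1420+0.0000i)  (+0.0098-0.2822i)·(-0.2886+0.0121i)  (-0.1143+0.0165i)·(-0.1833+0.0154i)  (-0.1473-0.4424i)·(+0.2760-0.0349i)  (+0.4118-0.2247i)·(+0.3861-0.0653i)
Y_4^3(R⁻¹ n̂) = -0.071130-0.077864i

Re=-0.0711 Im=-0.0779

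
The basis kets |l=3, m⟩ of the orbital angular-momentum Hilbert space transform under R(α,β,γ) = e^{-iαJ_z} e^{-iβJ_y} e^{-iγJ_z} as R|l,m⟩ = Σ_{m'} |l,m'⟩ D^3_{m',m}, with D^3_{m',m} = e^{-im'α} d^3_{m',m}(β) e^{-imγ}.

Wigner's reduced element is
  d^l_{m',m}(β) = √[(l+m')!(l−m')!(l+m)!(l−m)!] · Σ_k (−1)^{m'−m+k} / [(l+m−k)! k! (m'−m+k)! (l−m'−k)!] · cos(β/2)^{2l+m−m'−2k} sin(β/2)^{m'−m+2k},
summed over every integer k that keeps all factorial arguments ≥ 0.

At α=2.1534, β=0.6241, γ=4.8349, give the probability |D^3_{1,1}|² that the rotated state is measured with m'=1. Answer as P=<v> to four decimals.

P=0.0298

First d^3_{1,1}(β=0.6241), then the phase factors e^{-i(1)α} and e^{-i(1)γ}:
With c≡cos(β/2)=0.951706 and s≡sin(β/2)=0.307010, N=[24·2·24·2]^{1/2}=48.000000
Admissible k: 0..2 (factorial args all ≥0)
  k=0: (−1)^0·48.0000/(48)·0.9517^6·0.3070^0 = +0.743049
  k=1: (−1)^1·48.0000/(6)·0.9517^4·0.3070^2 = -0.618596
  k=2: (−1)^2·48.0000/(8)·0.9517^2·0.3070^4 = +0.048280
d^3_{1,1}(0.6241) = +0.743049 -0.618596 +0.048280 = +0.172733
|D^3_{1,1}|² = |d^3_{1,1}(β)|² = (+0.172733)² = 0.029837 (the z-rotation phases have unit modulus)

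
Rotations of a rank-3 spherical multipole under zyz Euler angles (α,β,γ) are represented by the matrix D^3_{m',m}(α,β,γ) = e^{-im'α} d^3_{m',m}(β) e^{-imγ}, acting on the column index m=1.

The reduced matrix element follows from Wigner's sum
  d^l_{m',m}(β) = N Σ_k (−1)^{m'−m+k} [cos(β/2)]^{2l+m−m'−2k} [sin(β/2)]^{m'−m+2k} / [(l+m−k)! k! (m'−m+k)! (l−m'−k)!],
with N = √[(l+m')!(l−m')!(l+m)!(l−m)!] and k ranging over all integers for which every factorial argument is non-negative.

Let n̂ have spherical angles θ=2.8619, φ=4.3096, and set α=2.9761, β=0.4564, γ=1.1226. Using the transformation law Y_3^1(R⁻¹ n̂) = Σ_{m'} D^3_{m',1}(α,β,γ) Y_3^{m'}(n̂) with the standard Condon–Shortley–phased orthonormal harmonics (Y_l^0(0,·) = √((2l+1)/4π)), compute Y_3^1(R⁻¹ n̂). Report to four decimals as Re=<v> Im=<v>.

Re=-0.3610 Im=0.2548

Need the full column D^3_{m',1} for m'=−3..3 at α=2.9761, β=0.4564, γ=1.1226.
cos(β/2)=0.974075, sin(β/2)=0.226225
d^3_{-3,1}: single k=4 term ⇒ +0.009625;  D = +0.000465+0.009614i
d^3_{-2,1}: k∈[3..4] ⇒ +0.067675 -0.001825 = +0.065850;  D = +0.007701-0.065398i
d^3_{-1,1}: k∈[2..4] ⇒ +0.276440 -0.019881 +0.000134 = +0.256693;  D = -0.071605+0.246504i
d^3_{0,1}: k∈[1..3] ⇒ +0.687215 -0.111201 +0.001999 = +0.578014;  D = +0.250477-0.520923i
d^3_{1,1}: k∈[0..2] ⇒ +0.854191 -0.368586 +0.014911 = +0.500515;  D = -0.288240+0.409186i
d^3_{2,1}: k∈[0..1] ⇒ -0.627339 +0.067675 = -0.559664;  D = -0.393274+0.398195i
d^3_{3,1}: single k=0 term ⇒ +0.178441;  D = -0.144592+0.104568i
Y_3^{m'}(θ=2.8619,φ=4.3096) and Σ D·Y over m':
  (+0.0005+0.0096i)·(+0.0082-0.0031i)  (+0.0077-0.0654i)·(+0.0519+0.0540i)  (-0.0716+0.2465i)·(-0.1266+0.2970i)  (+0.2505-0.5209i)·(-0.5807+0.0000i)  (-0.2882+0.4092i)·(+0.1266+0.2970i)  (-0.3933+0.3982i)·(+0.0519-0.0540i)  (-0.1446+0.1046i)·(-0.0082-0.0031i)
Y_3^1(R⁻¹ n̂) = -0.361044+0.254766i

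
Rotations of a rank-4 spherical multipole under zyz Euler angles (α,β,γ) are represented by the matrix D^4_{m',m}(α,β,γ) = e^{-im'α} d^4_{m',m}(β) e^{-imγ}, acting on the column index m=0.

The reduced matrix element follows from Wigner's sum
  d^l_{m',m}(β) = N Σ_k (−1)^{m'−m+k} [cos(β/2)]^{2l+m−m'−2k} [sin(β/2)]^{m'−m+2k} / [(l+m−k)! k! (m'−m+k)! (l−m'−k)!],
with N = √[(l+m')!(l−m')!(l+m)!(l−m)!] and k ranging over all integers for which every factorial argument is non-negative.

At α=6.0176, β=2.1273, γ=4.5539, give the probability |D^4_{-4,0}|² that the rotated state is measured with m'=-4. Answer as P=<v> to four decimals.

P=0.0739

Split into d^4_{-4,0}(β=2.1273) × two z-phases.
Half-angle: c=0.485685, s=0.874134. N=√(1·40320·24·24)=4819.161753
Admissible k: 4..4 (factorial args all ≥0)
  k=4: (−1)^0·4819.1618/(576)·0.4857^4·0.8741^4 = +0.271818
d^4_{-4,0}(2.1273) = +0.271818
|D^4_{-4,0}|² = |d^4_{-4,0}(β)|² = (+0.271818)² = 0.073885 (the z-rotation phases have unit modulus)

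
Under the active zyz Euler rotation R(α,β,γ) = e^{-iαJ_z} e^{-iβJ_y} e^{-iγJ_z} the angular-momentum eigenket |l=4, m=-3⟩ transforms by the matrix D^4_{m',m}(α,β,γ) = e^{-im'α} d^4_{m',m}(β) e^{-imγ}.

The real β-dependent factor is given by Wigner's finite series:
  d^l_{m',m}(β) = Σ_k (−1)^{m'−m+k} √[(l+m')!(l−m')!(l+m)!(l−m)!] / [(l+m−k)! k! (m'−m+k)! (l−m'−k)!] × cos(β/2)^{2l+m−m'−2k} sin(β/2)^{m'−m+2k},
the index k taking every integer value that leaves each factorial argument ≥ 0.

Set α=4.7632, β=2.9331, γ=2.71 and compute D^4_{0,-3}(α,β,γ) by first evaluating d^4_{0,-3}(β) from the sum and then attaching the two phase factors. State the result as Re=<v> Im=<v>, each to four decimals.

Re=-0.0035 Im=0.0123

D^4_{0,-3}(4.7632,2.9331,2.71) = e^{-i·0·4.7632}·d^4_{0,-3}(2.9331)·e^{-i·-3·2.71}. Compute d first:
With c≡cos(β/2)=0.104058 and s≡sin(β/2)=0.994571, N=[24·24·1·5040]^{1/2}=1703.830978
Admissible k: 0..1 (factorial args all ≥0)
  k=0: (−1)^3·1703.8310/(144)·0.1041^5·0.9946^3 = -0.000142
  k=1: (−1)^4·1703.8310/(144)·0.1041^3·0.9946^5 = +0.012974
d^4_{0,-3}(2.9331) = -0.000142 +0.012974 = +0.012832
Phases: e^{-i·(0)·4.7632}=+1.000000+0.000000i, e^{-i·(-3)·2.71}=-0.272527+0.962148i ⇒ D=-0.003497+0.012346i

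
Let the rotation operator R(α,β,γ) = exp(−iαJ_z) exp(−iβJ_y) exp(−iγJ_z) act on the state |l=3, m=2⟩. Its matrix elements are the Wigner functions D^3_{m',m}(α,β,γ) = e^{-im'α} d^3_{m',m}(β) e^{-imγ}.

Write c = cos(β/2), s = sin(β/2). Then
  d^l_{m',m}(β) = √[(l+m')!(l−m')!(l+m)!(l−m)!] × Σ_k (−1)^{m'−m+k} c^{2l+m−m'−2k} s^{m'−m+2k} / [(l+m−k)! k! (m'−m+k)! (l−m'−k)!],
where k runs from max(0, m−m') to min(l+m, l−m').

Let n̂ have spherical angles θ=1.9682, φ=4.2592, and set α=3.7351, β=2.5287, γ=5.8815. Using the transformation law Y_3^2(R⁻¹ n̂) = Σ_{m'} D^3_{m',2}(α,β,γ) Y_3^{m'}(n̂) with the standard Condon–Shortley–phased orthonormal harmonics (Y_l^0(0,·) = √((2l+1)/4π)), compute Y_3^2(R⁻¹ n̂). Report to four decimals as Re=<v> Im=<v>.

Need the full column D^3_{m',2} for m'=−3..3 at α=3.7351, β=2.5287, γ=5.8815.
cos(β/2)=0.301672, sin(β/2)=0.953412
d^3_{-3,2}: single k=5 term ⇒ +0.582121;  D = +0.493915-0.308080i
d^3_{-2,2}: k∈[4..5] ⇒ +0.375979 -0.751074 = -0.375095;  D = +0.152808-0.342558i
d^3_{-1,2}: k∈[3..4] ⇒ +0.150480 -0.751515 = -0.601036;  D = +0.104005+0.591969i
d^3_{0,2}: k∈[2..3] ⇒ +0.041235 -0.411864 = -0.370629;  D = -0.257322-0.266742i
d^3_{1,2}: k∈[1..2] ⇒ +0.007533 -0.150480 = -0.142947;  D = +0.139811+0.029780i
d^3_{2,2}: k∈[0..1] ⇒ +0.000754 -0.037642 = -0.036888;  D = -0.034207+0.013807i
d^3_{3,2}: single k=0 term ⇒ -0.005835;  D = +0.003264-0.004837i
Y_3^{m'}(θ=1.9682,φ=4.2592) and Σ D·Y over m':
  (+0.4939-0.3081i)·(+0.3198-0.0686i)  (+0.1528-0.3426i)·(+0.2074+0.2648i)  (+0.1040+0.5920i)·(+0.0328-0.0673i)  (-0.2573-0.2667i)·(+0.3251+0.0000i)  (+0.1398+0.0298i)·(-0.0328-0.0673i)  (-0.0342+0.0138i)·(+0.2074-0.2648i)  (+0.0033-0.0048i)·(-0.3198-0.0686i)
Y_3^2(R⁻¹ n̂) = +0.211386-0.234439i

Re=0.2114 Im=-0.2344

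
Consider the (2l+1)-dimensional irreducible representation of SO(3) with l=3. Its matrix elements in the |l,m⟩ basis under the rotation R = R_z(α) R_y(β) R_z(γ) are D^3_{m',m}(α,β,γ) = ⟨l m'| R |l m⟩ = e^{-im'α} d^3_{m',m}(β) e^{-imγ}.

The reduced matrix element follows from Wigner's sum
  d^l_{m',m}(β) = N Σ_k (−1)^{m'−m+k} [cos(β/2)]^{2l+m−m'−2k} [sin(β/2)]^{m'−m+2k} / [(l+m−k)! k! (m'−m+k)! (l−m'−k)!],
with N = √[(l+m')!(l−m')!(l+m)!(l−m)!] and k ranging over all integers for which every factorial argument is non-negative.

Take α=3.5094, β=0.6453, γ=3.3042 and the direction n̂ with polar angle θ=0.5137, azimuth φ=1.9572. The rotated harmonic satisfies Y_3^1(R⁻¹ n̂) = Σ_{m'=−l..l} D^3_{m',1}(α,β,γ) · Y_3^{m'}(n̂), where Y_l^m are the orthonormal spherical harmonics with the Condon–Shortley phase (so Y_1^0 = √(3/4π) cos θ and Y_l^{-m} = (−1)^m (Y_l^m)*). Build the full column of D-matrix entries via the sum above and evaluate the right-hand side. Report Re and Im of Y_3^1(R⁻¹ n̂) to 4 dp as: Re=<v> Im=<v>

Re=-0.2779 Im=-0.1892

Need the full column D^3_{m',1} for m'=−3..3 at α=3.5094, β=0.6453, γ=3.3042.
cos(β/2)=0.948398, sin(β/2)=0.317081
d^3_{-3,1}: single k=4 term ⇒ +0.035213;  D = +0.020745+0.028454i
d^3_{-2,1}: k∈[3..4] ⇒ +0.171994 -0.009613 = +0.162381;  D = -0.136445-0.088037i
d^3_{-1,1}: k∈[2..4] ⇒ +0.488039 -0.072736 +0.001016 = +0.416319;  D = +0.407585+0.084830i
d^3_{0,1}: k∈[1..3] ⇒ +0.842782 -0.282615 +0.010530 = +0.570697;  D = -0.563169+0.092391i
d^3_{1,1}: k∈[0..2] ⇒ +0.727688 -0.650719 +0.054552 = +0.131521;  D = +0.113450-0.066535i
d^3_{2,1}: k∈[0..1] ⇒ -0.769351 +0.171994 = -0.597357;  D = +0.372154-0.467265i
d^3_{3,1}: single k=0 term ⇒ +0.315028;  D = +0.094531-0.300511i
Y_3^{m'}(θ=0.5137,φ=1.9572) and Σ D·Y over m':
  (+0.0207+0.0285i)·(+0.0454+0.0198i)  (-0.1364-0.0880i)·(-0.1539+0.1501i)  (+0.4076+0.0848i)·(-0.1671-0.4108i)  (-0.5632+0.0924i)·(+0.2576+0.0000i)  (+0.1134-0.0665i)·(+0.1671-0.4108i)  (+0.3722-0.4673i)·(-0.1539-0.1501i)  (+0.0945-0.3005i)·(-0.0454+0.0198i)
Y_3^1(R⁻¹ n̂) = -0.277859-0.189197i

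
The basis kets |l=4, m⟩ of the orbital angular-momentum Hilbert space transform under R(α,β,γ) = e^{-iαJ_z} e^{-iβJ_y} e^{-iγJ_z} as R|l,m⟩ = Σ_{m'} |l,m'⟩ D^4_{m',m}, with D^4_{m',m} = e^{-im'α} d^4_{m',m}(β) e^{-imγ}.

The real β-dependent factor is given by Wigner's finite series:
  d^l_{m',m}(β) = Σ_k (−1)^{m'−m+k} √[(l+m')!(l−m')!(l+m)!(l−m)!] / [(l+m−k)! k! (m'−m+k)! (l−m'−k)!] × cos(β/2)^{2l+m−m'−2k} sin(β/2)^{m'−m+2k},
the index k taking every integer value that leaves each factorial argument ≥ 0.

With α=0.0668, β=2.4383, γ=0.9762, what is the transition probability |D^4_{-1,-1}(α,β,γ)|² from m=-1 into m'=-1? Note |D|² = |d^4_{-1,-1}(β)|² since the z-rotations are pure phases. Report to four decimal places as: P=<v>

First d^4_{-1,-1}(β=2.4383), then the phase factors e^{-i(-1)α} and e^{-i(-1)γ}:
c=cos(2.4383/2)=0.344444, s=sin(2.4383/2)=0.938807; N=√[6·120·6·120]=720.000000
k: max(0,(-1)−(-1))=0 … min(4+(-1),4−(-1))=3
  k=0: (−1)^0·720.0000/(720)·0.3444^8·0.9388^0 = +0.000198
  k=1: (−1)^1·720.0000/(48)·0.3444^6·0.9388^2 = -0.022078
  k=2: (−1)^2·720.0000/(24)·0.3444^4·0.9388^4 = +0.328020
  k=3: (−1)^3·720.0000/(72)·0.3444^2·0.9388^6 = -0.812259
d^4_{-1,-1}(2.4383) = +0.000198 -0.022078 +0.328020 -0.812259 = -0.506119
|D^4_{-1,-1}|² = |d^4_{-1,-1}(β)|² = (-0.506119)² = 0.256156 (the z-rotation phases have unit modulus)

P=0.2562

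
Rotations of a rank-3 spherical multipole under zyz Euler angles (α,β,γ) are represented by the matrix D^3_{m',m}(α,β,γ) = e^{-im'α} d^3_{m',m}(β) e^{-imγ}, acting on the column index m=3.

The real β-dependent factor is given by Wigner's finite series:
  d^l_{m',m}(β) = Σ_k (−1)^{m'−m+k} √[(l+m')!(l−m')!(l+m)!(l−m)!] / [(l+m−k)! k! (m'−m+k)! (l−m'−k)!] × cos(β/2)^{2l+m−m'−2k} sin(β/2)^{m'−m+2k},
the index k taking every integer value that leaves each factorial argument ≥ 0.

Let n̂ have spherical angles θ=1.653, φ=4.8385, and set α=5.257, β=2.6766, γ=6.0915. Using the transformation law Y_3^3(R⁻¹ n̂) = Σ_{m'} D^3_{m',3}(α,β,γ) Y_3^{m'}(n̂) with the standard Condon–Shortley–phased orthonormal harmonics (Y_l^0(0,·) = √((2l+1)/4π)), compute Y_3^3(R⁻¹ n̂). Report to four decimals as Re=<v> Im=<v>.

Re=-0.1210 Im=0.2534

Need the full column D^3_{m',3} for m'=−3..3 at α=5.257, β=2.6766, γ=6.0915.
cos(β/2)=0.230407, sin(β/2)=0.973094
d^3_{-3,3}: single k=6 term ⇒ +0.849043;  D = -0.681979-0.505744i
d^3_{-2,3}: single k=5 term ⇒ +0.492432;  D = +0.045966-0.490282i
d^3_{-1,3}: single k=4 term ⇒ +0.184356;  D = +0.165912-0.080376i
d^3_{0,3}: single k=3 term ⇒ +0.050404;  D = +0.042298+0.027414i
d^3_{1,3}: single k=2 term ⇒ +0.010336;  D = -0.000315+0.010331i
d^3_{2,3}: single k=1 term ⇒ +0.001548;  D = -0.001348+0.000761i
d^3_{3,3}: single k=0 term ⇒ +0.000150;  D = -0.000130-0.000073i
Y_3^{m'}(θ=1.653,φ=4.8385) and Σ D·Y over m':
  (-0.6820-0.5057i)·(-0.1526-0.3838i)  (+0.0460-0.4903i)·(+0.0807-0.0208i)  (+0.1659-0.0804i)·(-0.0391-0.3088i)  (+0.0423+0.0274i)·(+0.0909+0.0000i)  (-0.0003+0.0103i)·(+0.0391-0.3088i)  (-0.0013+0.0008i)·(+0.0807+0.0208i)  (-0.0001-0.0001i)·(+0.1526-0.3838i)
Y_3^3(R⁻¹ n̂) = -0.121018+0.253357i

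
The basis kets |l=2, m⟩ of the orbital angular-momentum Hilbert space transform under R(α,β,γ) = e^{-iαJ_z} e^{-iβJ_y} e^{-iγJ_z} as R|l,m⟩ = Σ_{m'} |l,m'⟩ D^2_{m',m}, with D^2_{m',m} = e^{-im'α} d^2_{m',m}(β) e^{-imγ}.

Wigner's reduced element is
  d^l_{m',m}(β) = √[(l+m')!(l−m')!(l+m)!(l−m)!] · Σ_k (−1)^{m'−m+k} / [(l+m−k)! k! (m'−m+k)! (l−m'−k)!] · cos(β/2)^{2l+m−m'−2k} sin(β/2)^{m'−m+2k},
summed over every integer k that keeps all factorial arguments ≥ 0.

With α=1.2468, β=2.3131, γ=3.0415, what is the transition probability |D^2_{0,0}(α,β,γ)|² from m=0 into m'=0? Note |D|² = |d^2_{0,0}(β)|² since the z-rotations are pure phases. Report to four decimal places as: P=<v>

P=0.0344

Split into d^2_{0,0}(β=2.3131) × two z-phases.
With c≡cos(β/2)=0.402500 and s≡sin(β/2)=0.915420, N=[2·2·2·2]^{1/2}=4.000000
Admissible k: 0..2 (factorial args all ≥0)
  k=0: (−1)^0·4.0000/(4)·0.4025^4·0.9154^0 = +0.026246
  k=1: (−1)^1·4.0000/(1)·0.4025^2·0.9154^2 = -0.543041
  k=2: (−1)^2·4.0000/(4)·0.4025^0·0.9154^4 = +0.702233
d^2_{0,0}(2.3131) = +0.026246 -0.543041 +0.702233 = +0.185438
|D^2_{0,0}|² = |d^2_{0,0}(β)|² = (+0.185438)² = 0.034387 (the z-rotation phases have unit modulus)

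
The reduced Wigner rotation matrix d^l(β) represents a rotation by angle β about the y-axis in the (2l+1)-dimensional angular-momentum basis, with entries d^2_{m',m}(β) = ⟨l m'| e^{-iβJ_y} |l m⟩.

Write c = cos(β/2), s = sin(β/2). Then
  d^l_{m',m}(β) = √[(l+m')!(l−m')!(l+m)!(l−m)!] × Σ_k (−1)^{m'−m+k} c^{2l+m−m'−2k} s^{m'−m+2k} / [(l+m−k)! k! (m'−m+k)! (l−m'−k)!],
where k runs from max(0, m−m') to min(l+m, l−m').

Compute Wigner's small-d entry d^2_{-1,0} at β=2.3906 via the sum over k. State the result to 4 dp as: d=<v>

d=-0.6109

d^2_{-1,0}(β=2.3906) via Wigner's sum:
Half-angle: c=0.366734, s=0.930326. N=√(1·6·2·2)=4.898979
The bounds max(0,m−m')=1 and min(l+m,l−m')=2 give 2 terms
  k=1: (−1)^0·4.8990/(2)·0.3667^3·0.9303^1 = +0.112400
  k=2: (−1)^1·4.8990/(2)·0.3667^1·0.9303^3 = -0.723323
d^2_{-1,0}(2.3906) = +0.112400 -0.723323 = -0.610923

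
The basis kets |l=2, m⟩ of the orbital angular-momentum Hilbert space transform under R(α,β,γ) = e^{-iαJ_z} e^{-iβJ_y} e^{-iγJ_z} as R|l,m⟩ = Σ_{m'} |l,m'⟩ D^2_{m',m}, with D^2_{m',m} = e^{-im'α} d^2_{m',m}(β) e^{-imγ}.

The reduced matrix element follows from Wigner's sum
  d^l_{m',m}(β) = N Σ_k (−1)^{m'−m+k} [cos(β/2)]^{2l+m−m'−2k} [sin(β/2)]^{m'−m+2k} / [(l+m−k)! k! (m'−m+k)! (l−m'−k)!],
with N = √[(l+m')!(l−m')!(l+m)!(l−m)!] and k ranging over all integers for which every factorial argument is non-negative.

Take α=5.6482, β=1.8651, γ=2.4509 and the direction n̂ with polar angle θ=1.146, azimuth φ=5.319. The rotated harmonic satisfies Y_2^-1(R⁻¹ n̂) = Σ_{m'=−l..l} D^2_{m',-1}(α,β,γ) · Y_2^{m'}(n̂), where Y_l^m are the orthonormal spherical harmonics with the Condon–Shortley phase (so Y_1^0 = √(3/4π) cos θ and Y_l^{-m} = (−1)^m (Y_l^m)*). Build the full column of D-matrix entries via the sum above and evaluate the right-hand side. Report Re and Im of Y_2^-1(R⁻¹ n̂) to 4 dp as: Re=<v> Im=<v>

Need the full column D^2_{m',-1} for m'=−2..2 at α=5.6482, β=1.8651, γ=2.4509.
cos(β/2)=0.595788, sin(β/2)=0.803142
d^2_{-2,-1}: single k=1 term ⇒ +0.339701;  D = +0.129109+0.314210i
d^2_{-1,-1}: k∈[0..1] ⇒ +0.125999 -0.686893 = -0.560894;  D = +0.136113-0.544128i
d^2_{0,-1}: k∈[0..1] ⇒ -0.416048 +0.756039 = +0.339991;  D = -0.262067+0.216599i
d^2_{1,-1}: k∈[0..1] ⇒ +0.686893 -0.416072 = +0.270821;  D = -0.270400+0.015079i
d^2_{2,-1}: single k=0 term ⇒ -0.617303;  D = +0.516595+0.337924i
Y_2^{m'}(θ=1.146,φ=5.319) and Σ D·Y over m':
  (+0.1291+0.3142i)·(-0.1122+0.3004i)  (+0.1361-0.5441i)·(+0.1654+0.2383i)  (-0.2621+0.2166i)·(-0.1547+0.0000i)  (-0.2704+0.0151i)·(-0.1654+0.2383i)  (+0.5166+0.3379i)·(-0.1122-0.3004i)
Y_2^-1(R⁻¹ n̂) = +0.168512-0.347575i

Re=0.1685 Im=-0.3476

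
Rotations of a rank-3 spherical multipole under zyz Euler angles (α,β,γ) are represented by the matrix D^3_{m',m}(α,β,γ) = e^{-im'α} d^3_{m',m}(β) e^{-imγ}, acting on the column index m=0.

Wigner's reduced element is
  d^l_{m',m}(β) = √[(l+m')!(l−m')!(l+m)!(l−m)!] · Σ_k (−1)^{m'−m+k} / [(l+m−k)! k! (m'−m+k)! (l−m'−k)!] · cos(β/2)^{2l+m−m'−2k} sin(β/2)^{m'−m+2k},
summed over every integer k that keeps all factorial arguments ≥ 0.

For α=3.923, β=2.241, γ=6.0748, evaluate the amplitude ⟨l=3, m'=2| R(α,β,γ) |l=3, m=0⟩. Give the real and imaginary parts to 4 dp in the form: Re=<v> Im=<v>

Re=-0.0042 Im=0.5224

First d^3_{2,0}(β=2.241), then the phase factors e^{-i(2)α} and e^{-i(0)γ}:
c=cos(2.241/2)=0.435232, s=sin(2.241/2)=0.900318; N=√[120·1·6·6]=65.726707
k: max(0,(0)−(2))=0 … min(3+(0),3−(2))=1
  k=0: (−1)^2·65.7267/(12)·0.4352^4·0.9003^2 = +0.159308
  k=1: (−1)^3·65.7267/(12)·0.4352^2·0.9003^4 = -0.681690
d^3_{2,0}(2.241) = +0.159308 -0.681690 = -0.522382
Phases: e^{-i·(2)·3.923}=+0.007982-0.999968i, e^{-i·(0)·6.0748}=+1.000000+0.000000i ⇒ D=-0.004169+0.522366i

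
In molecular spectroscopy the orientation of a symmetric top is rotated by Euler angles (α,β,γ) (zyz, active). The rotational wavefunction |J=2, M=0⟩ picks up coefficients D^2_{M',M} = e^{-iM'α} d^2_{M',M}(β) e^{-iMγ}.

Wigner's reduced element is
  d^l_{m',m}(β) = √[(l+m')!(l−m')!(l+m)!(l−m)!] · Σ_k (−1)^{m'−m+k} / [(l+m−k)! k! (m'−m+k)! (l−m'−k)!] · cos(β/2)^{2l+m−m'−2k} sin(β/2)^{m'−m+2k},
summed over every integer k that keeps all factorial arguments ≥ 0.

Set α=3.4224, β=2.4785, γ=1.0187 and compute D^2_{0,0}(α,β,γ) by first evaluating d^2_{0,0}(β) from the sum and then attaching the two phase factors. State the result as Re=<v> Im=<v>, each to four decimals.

Re=0.4316 Im=0.0000

Split into d^2_{0,0}(β=2.4785) × two z-phases.
Half-angle: c=0.325506, s=0.945540. N=√(2·2·2·2)=4.000000
k∈{0,1,2} keeps every argument non-negative
  k=0: (−1)^0·4.0000/(4)·0.3255^4·0.9455^0 = +0.011226
  k=1: (−1)^1·4.0000/(1)·0.3255^2·0.9455^2 = -0.378911
  k=2: (−1)^2·4.0000/(4)·0.3255^0·0.9455^4 = +0.799319
d^2_{0,0}(2.4785) = +0.011226 -0.378911 +0.799319 = +0.431634
Attach z-rotation phases: D = e^{-i(0)(3.4224)}·(+0.431634)·e^{-i(0)(1.0187)} = +0.431634+0.000000i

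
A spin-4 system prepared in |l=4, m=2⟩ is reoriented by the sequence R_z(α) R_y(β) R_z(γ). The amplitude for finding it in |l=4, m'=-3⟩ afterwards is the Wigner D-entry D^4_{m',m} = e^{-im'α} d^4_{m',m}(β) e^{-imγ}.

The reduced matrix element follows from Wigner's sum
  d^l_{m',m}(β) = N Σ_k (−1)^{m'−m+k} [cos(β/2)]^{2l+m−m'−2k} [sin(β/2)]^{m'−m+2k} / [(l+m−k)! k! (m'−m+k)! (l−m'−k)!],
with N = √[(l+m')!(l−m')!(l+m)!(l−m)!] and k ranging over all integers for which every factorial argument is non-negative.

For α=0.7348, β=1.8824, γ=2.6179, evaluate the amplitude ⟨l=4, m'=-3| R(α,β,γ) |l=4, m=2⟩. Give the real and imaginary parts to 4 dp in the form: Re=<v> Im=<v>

Re=-0.2922 Im=-0.0323

First d^4_{-3,2}(β=1.8824), then the phase factors e^{-i(-3)α} and e^{-i(2)γ}:
Half-angle: c=0.588819, s=0.808265. N=√(1·5040·720·2)=2693.993318
k∈{5,6} keeps every argument non-negative
  k=5: (−1)^0·2693.9933/(240)·0.5888^3·0.8083^5 = +0.790495
  k=6: (−1)^1·2693.9933/(720)·0.5888^1·0.8083^7 = -0.496504
d^4_{-3,2}(1.8824) = +0.790495 -0.496504 = +0.293991
Attach z-rotation phases: D = e^{-i(-3)(0.7348)}·(+0.293991)·e^{-i(2)(2.6179)} = -0.292208-0.032330i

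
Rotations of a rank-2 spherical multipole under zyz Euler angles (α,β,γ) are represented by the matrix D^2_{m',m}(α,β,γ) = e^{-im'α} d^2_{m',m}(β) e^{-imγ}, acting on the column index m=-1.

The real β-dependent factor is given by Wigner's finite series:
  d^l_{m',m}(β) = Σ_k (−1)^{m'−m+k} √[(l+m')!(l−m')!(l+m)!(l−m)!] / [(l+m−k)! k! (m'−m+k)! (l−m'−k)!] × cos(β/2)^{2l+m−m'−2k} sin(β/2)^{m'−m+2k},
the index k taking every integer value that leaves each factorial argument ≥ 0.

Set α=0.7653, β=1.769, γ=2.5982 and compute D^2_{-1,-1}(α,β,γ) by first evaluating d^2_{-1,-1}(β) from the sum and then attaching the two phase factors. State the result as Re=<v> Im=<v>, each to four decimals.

First d^2_{-1,-1}(β=1.769), then the phase factors e^{-i(-1)α} and e^{-i(-1)γ}:
With c≡cos(β/2)=0.633676 and s≡sin(β/2)=0.773598, N=[1·6·1·6]^{1/2}=6.000000
Admissible k: 0..1 (factorial args all ≥0)
  k=0: (−1)^0·6.0000/(6)·0.6337^4·0.7736^0 = +0.161239
  k=1: (−1)^1·6.0000/(2)·0.6337^2·0.7736^2 = -0.720920
d^2_{-1,-1}(1.769) = +0.161239 -0.720920 = -0.559681
D = (+0.721175+0.692753i)·(-0.559681)·(-0.855959+0.517043i) = +0.545958+0.123181i

Re=0.5460 Im=0.1232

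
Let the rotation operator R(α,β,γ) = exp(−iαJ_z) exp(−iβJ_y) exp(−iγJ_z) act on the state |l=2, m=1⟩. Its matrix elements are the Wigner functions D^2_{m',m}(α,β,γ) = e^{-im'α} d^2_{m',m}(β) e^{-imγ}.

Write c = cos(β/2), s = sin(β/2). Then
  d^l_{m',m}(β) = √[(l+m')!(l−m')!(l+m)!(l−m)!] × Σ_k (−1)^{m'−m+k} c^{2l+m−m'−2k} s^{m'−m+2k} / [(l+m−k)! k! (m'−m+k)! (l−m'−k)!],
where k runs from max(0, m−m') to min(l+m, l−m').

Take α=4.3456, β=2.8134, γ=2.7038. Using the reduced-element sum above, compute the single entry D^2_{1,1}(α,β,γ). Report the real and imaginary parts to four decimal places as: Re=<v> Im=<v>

Split into d^2_{1,1}(β=2.8134) × two z-phases.
c=cos(2.8134/2)=0.163361, s=sin(2.8134/2)=0.986566; N=√[6·1·6·1]=6.000000
Admissible k: 0..1 (factorial args all ≥0)
  k=0: (−1)^0·6.0000/(6)·0.1634^4·0.9866^0 = +0.000712
  k=1: (−1)^1·6.0000/(2)·0.1634^2·0.9866^2 = -0.077924
d^2_{1,1}(2.8134) = +0.000712 -0.077924 = -0.077212
Phases: e^{-i·(1)·4.3456}=-0.358620+0.933484i, e^{-i·(1)·2.7038}=-0.905690-0.423941i ⇒ D=-0.055634+0.053539i

Re=-0.0556 Im=0.0535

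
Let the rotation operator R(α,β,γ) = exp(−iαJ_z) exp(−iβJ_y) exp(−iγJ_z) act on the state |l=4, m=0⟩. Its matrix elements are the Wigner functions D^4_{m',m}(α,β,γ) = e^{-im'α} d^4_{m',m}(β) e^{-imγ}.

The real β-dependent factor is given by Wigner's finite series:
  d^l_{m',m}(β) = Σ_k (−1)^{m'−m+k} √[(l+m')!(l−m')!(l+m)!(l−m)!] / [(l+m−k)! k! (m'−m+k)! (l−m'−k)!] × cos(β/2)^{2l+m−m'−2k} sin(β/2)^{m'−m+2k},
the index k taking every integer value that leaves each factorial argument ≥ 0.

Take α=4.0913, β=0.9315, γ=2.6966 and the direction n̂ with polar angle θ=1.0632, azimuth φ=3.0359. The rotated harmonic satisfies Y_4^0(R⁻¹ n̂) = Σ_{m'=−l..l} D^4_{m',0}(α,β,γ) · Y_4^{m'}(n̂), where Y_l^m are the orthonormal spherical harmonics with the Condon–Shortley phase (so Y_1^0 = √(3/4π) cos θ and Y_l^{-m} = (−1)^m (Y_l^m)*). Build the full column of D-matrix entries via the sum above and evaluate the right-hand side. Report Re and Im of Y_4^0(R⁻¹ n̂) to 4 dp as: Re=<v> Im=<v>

Re=-0.3605 Im=0.0000

Need the full column D^4_{m',0} for m'=−4..4 at α=4.0913, β=0.9315, γ=2.6966.
cos(β/2)=0.893485, sin(β/2)=0.449093
d^4_{-4,0}: single k=4 term ⇒ +0.216892;  D = -0.171710-0.132506i
d^4_{-3,0}: k∈[3..4] ⇒ +0.610252 -0.154173 = +0.456079;  D = +0.436712-0.131496i
d^4_{-2,0}: k∈[2..4] ⇒ +0.973459 -0.655820 +0.062132 = +0.379771;  D = -0.122566+0.359449i
d^4_{-1,0}: k∈[1..4] ⇒ +0.912982 -1.383922 +0.349631 -0.014722 = -0.136031;  D = +0.079159+0.110626i
d^4_{0,0}: k∈[0..4] ⇒ +0.406161 -1.641785 +0.933248 -0.104788 +0.001655 = -0.405510;  D = -0.405510+0.000000i
d^4_{1,0}: k∈[0..3] ⇒ -0.912982 +1.383922 -0.349631 +0.014722 = +0.136031;  D = -0.079159+0.110626i
d^4_{2,0}: k∈[0..2] ⇒ +0.973459 -0.655820 +0.062132 = +0.379771;  D = -0.122566-0.359449i
d^4_{3,0}: k∈[0..1] ⇒ -0.610252 +0.154173 = -0.456079;  D = -0.436712-0.131496i
d^4_{4,0}: single k=0 term ⇒ +0.216892;  D = -0.171710+0.132506i
Y_4^{m'}(θ=1.0632,φ=3.0359) and Σ D·Y over m':
  (-0.1717-0.1325i)·(+0.2354+0.1059i)  (+0.4367-0.1315i)·(-0.3858-0.1266i)  (-0.1226+0.3594i)·(+0.1633+0.0351i)  (+0.0792+0.1106i)·(+0.2690+0.0285i)  (-0.4055+0.0000i)·(-0.2258+0.0000i)  (-0.0792+0.1106i)·(-0.2690+0.0285i)  (-0.1226-0.3594i)·(+0.1633-0.0351i)  (-0.4367-0.1315i)·(+0.3858-0.1266i)  (-0.1717+0.1325i)·(+0.2354-0.1059i)
Y_4^0(R⁻¹ n̂) = -0.360474+0.000000i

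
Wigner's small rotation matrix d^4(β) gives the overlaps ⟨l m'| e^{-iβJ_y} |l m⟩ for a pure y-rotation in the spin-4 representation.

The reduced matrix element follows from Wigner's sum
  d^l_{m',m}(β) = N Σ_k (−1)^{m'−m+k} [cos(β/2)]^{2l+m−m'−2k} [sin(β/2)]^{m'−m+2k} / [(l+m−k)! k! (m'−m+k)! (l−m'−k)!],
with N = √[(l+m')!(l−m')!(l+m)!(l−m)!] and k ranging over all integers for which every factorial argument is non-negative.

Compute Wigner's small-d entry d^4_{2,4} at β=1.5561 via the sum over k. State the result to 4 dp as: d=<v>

d^4_{2,4}(β=1.5561) via Wigner's sum:
With c≡cos(β/2)=0.712284 and s≡sin(β/2)=0.701892, N=[720·2·40320·1]^{1/2}=7619.763776
The bounds max(0,m−m')=2 and min(l+m,l−m')=2 give 1 term
  k=2: (−1)^0·7619.7638/(1440)·0.7123^6·0.7019^2 = +0.340437
d^4_{2,4}(1.5561) = +0.340437

d=0.3404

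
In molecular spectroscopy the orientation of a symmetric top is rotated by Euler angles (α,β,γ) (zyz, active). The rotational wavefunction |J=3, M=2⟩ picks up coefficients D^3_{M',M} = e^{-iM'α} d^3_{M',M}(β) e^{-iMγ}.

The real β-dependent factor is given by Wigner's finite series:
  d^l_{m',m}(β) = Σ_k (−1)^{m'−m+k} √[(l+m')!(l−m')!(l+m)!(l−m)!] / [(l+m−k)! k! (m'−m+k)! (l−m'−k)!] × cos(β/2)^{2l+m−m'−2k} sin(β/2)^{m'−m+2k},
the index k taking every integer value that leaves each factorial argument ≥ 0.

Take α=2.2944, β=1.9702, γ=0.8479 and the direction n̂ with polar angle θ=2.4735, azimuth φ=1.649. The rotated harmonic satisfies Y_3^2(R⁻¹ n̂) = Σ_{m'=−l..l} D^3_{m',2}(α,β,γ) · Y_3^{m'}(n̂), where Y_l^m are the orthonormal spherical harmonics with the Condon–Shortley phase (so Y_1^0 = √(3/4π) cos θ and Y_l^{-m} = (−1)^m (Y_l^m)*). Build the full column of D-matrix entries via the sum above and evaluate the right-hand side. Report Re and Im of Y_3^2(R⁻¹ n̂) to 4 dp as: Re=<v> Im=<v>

Need the full column D^3_{m',2} for m'=−3..3 at α=2.2944, β=1.9702, γ=0.8479.
cos(β/2)=0.552780, sin(β/2)=0.833327
d^3_{-3,2}: single k=5 term ⇒ +0.544134;  D = +0.248859-0.483892i
d^3_{-2,2}: k∈[4..5] ⇒ +0.736778 -0.334884 = +0.401895;  D = -0.389540+0.098882i
d^3_{-1,2}: k∈[3..4] ⇒ +0.618206 -0.702474 = -0.084268;  D = -0.069616-0.047484i
d^3_{0,2}: k∈[2..3] ⇒ +0.355141 -0.807100 = -0.451960;  D = +0.056350+0.448433i
d^3_{1,2}: k∈[1..2] ⇒ +0.136012 -0.618206 = -0.482195;  D = +0.318744-0.361820i
d^3_{2,2}: k∈[0..1] ⇒ +0.028531 -0.324198 = -0.295667;  D = -0.295667+0.000418i
d^3_{3,2}: single k=0 term ⇒ -0.105354;  D = +0.069866+0.078856i
Y_3^{m'}(θ=2.4735,φ=1.649) and Σ D·Y over m':
  (+0.2489-0.4839i)·(+0.0231+0.0965i)  (-0.3895+0.0989i)·(+0.3041-0.0480i)  (-0.0696-0.0475i)·(-0.0326-0.4154i)  (+0.0563+0.4484i)·(-0.0238+0.0000i)  (+0.3187-0.3618i)·(+0.0326-0.4154i)  (-0.2957+0.0004i)·(+0.3041+0.0480i)  (+0.0699+0.0789i)·(-0.0231+0.0965i)
Y_3^2(R⁻¹ n̂) = -0.319182-0.071905i

Re=-0.3192 Im=-0.0719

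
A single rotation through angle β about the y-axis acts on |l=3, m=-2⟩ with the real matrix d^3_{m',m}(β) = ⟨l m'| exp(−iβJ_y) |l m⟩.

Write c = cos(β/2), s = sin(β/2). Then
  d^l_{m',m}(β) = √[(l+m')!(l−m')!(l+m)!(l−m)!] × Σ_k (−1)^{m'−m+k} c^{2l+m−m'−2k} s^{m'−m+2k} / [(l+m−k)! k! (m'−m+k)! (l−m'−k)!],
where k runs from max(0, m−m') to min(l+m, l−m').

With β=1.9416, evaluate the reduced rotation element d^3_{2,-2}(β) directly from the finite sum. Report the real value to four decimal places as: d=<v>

d=0.4236

d^3_{2,-2}(β=1.9416) via Wigner's sum:
c=cos(1.9416/2)=0.564639, s=sin(1.9416/2)=0.825338; N=√[120·1·1·120]=120.000000
k: max(0,(-2)−(2))=0 … min(3+(-2),3−(2))=1
  k=0: (−1)^4·120.0000/(24)·0.5646^2·0.8253^4 = +0.739672
  k=1: (−1)^5·120.0000/(120)·0.5646^0·0.8253^6 = -0.316075
d^3_{2,-2}(1.9416) = +0.739672 -0.316075 = +0.423597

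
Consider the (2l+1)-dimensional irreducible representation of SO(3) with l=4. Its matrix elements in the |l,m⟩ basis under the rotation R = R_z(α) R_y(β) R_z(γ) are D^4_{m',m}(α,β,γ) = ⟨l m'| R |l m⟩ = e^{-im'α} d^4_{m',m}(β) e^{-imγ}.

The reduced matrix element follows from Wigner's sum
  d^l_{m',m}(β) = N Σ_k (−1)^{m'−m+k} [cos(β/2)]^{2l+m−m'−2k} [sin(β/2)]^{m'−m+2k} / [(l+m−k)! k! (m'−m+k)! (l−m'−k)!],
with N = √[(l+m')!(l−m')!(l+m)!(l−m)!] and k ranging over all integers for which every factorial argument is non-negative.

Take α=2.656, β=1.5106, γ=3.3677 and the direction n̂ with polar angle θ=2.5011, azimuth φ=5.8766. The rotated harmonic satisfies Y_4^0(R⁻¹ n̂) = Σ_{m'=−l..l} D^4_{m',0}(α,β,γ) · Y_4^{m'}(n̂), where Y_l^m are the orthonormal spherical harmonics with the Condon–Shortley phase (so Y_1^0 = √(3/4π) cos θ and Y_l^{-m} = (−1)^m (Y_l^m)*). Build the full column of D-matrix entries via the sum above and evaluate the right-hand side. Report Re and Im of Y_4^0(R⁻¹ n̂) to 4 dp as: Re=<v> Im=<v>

Re=-0.3618 Im=0.0000

Need the full column D^4_{m',0} for m'=−4..4 at α=2.656, β=1.5106, γ=3.3677.
cos(β/2)=0.728066, sin(β/2)=0.685507
d^4_{-4,0}: single k=4 term ⇒ +0.519134;  D = -0.188489-0.483707i
d^4_{-3,0}: k∈[3..4] ⇒ +0.779747 -0.691251 = +0.088495;  D = -0.010068+0.087921i
d^4_{-2,0}: k∈[2..4] ⇒ +0.664002 -1.569715 +0.521837 = -0.383876;  D = -0.216629+0.316911i
d^4_{-1,0}: k∈[1..4] ⇒ +0.332447 -1.768299 +1.567611 -0.231616 = -0.099858;  D = +0.088314-0.046607i
d^4_{0,0}: k∈[0..4] ⇒ +0.078952 -1.119871 +2.233743 -0.880102 +0.048764 = +0.361485;  D = +0.361485+0.000000i
d^4_{1,0}: k∈[0..3] ⇒ -0.332447 +1.768299 -1.567611 +0.231616 = +0.099858;  D = -0.088314-0.046607i
d^4_{2,0}: k∈[0..2] ⇒ +0.664002 -1.569715 +0.521837 = -0.383876;  D = -0.216629-0.316911i
d^4_{3,0}: k∈[0..1] ⇒ -0.779747 +0.691251 = -0.088495;  D = +0.010068+0.087921i
d^4_{4,0}: single k=0 term ⇒ +0.519134;  D = -0.188489+0.483707i
Y_4^{m'}(θ=2.5011,φ=5.8766) and Σ D·Y over m':
  (-0.1885-0.4837i)·(-0.0031+0.0563i)  (-0.0101+0.0879i)·(-0.0736-0.2011i)  (-0.2166+0.3169i)·(+0.2873+0.3038i)  (+0.0883-0.0466i)·(-0.3123-0.1345i)  (+0.3615+0.0000i)·(-0.1926+0.0000i)  (-0.0883-0.0466i)·(+0.3123-0.1345i)  (-0.2166-0.3169i)·(+0.2873-0.3038i)  (+0.0101+0.0879i)·(+0.0736-0.2011i)  (-0.1885+0.4837i)·(-0.0031-0.0563i)
Y_4^0(R⁻¹ n̂) = -0.361830+0.000000i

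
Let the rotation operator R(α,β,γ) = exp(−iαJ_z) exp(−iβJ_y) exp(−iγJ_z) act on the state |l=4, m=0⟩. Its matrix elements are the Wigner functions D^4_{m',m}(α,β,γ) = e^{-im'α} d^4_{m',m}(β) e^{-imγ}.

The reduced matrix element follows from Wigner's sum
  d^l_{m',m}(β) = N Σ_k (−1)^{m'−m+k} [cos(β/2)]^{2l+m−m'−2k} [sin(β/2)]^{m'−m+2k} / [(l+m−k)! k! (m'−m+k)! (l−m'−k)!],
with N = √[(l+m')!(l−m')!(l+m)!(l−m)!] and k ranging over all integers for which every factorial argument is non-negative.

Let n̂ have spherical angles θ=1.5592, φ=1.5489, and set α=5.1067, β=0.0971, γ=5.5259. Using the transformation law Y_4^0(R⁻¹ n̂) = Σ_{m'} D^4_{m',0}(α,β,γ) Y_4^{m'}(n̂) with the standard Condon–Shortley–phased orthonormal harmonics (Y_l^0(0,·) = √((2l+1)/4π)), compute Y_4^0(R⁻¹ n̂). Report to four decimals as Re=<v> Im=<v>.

Need the full column D^4_{m',0} for m'=−4..4 at α=5.1067, β=0.0971, γ=5.5259.
cos(β/2)=0.998822, sin(β/2)=0.048531
d^4_{-4,0}: single k=4 term ⇒ +0.000046;  D = -0.000000+0.000046i
d^4_{-3,0}: k∈[3..4] ⇒ +0.001344 -0.000003 = +0.001341;  D = -0.001242+0.000507i
d^4_{-2,0}: k∈[2..4] ⇒ +0.022186 -0.000140 +0.000000 = +0.022047;  D = -0.015539-0.015640i
d^4_{-1,0}: k∈[1..4] ⇒ +0.215253 -0.003049 +0.000007 -0.000000 = +0.212211;  D = +0.081526-0.195926i
d^4_{0,0}: k∈[0..4] ⇒ +0.990612 -0.037418 +0.000199 -0.000000 +0.000000 = +0.953392;  D = +0.953392+0.000000i
d^4_{1,0}: k∈[0..3] ⇒ -0.215253 +0.003049 -0.000007 +0.000000 = -0.212211;  D = -0.081526-0.195926i
d^4_{2,0}: k∈[0..2] ⇒ +0.022186 -0.000140 +0.000000 = +0.022047;  D = -0.015539+0.015640i
d^4_{3,0}: k∈[0..1] ⇒ -0.001344 +0.000003 = -0.001341;  D = +0.001242+0.000507i
d^4_{4,0}: single k=0 term ⇒ +0.000046;  D = -0.000000-0.000046i
Y_4^{m'}(θ=1.5592,φ=1.5489) and Σ D·Y over m':
  (-0.0000+0.0000i)·(+0.4407+0.0387i)  (-0.0012+0.0005i)·(-0.0010+0.0145i)  (-0.0155-0.0156i)·(+0.3338+0.0146i)  (+0.0815-0.1959i)·(-0.0004+0.0164i)  (+0.9534+0.0000i)·(+0.3169+0.0000i)  (-0.0815-0.1959i)·(+0.0004+0.0164i)  (-0.0155+0.0156i)·(+0.3338-0.0146i)  (+0.0012+0.0005i)·(+0.0010+0.0145i)  (-0.0000-0.0000i)·(+0.4407-0.0387i)
Y_4^0(R⁻¹ n̂) = +0.298611-0.000000i

Re=0.2986 Im=0.0000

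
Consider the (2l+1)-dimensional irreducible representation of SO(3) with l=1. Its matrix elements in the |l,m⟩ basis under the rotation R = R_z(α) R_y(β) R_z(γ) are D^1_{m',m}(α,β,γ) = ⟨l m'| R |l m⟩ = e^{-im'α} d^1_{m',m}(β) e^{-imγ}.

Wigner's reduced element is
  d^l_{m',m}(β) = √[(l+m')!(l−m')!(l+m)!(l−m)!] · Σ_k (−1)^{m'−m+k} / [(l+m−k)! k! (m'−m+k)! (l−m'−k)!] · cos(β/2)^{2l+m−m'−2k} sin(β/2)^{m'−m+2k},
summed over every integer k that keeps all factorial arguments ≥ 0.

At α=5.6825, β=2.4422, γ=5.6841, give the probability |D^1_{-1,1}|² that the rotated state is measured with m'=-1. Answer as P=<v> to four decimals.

Split into d^1_{-1,1}(β=2.4422) × two z-phases.
With c≡cos(β/2)=0.342613 and s≡sin(β/2)=0.939477, N=[1·2·2·1]^{1/2}=2.000000
Admissible k: 2..2 (factorial args all ≥0)
  k=2: (−1)^0·2.0000/(2)·0.3426^0·0.9395^2 = +0.882617
d^1_{-1,1}(2.4422) = +0.882617
|D^1_{-1,1}|² = |d^1_{-1,1}(β)|² = (+0.882617)² = 0.779012 (the z-rotation phases have unit modulus)

P=0.7790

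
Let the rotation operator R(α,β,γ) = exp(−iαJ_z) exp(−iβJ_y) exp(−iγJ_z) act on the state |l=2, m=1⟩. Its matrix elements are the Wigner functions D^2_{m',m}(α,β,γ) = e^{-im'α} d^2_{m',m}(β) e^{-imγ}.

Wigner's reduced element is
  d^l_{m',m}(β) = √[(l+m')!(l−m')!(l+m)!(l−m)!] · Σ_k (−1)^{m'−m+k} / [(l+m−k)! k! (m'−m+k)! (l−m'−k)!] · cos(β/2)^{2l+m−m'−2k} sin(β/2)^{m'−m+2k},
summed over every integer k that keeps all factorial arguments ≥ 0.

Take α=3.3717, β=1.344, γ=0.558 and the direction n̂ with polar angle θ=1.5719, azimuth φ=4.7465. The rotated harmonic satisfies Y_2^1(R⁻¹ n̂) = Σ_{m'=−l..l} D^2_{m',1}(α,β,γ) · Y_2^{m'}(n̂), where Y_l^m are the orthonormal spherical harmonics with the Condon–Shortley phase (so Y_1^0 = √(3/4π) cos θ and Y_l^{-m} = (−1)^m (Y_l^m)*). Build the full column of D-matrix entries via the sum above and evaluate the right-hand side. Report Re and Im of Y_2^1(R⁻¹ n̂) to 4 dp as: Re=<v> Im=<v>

Need the full column D^2_{m',1} for m'=−2..2 at α=3.3717, β=1.344, γ=0.558.
cos(β/2)=0.782578, sin(β/2)=0.622552
d^2_{-2,1}: single k=3 term ⇒ +0.377646;  D = +0.375842-0.036869i
d^2_{-1,1}: k∈[2..3] ⇒ +0.712079 -0.150212 = +0.561868;  D = -0.531933+0.180949i
d^2_{0,1}: k∈[1..2] ⇒ +0.730861 -0.462521 = +0.268340;  D = +0.227637-0.142084i
d^2_{1,1}: k∈[0..1] ⇒ +0.375069 -0.712079 = -0.337011;  D = +0.237656-0.238947i
d^2_{2,1}: single k=0 term ⇒ -0.596745;  D = -0.313223+0.507933i
Y_2^{m'}(θ=1.5719,φ=4.7465) and Σ D·Y over m':
  (+0.3758-0.0369i)·(-0.3854+0.0263i)  (-0.5319+0.1809i)·(-0.0000-0.0009i)  (+0.2276-0.1421i)·(-0.3154+0.0000i)  (+0.2377-0.2389i)·(+0.0000-0.0009i)  (-0.3132+0.5079i)·(-0.3854-0.0263i)
Y_2^1(R⁻¹ n̂) = -0.081608-0.118341i

Re=-0.0816 Im=-0.1183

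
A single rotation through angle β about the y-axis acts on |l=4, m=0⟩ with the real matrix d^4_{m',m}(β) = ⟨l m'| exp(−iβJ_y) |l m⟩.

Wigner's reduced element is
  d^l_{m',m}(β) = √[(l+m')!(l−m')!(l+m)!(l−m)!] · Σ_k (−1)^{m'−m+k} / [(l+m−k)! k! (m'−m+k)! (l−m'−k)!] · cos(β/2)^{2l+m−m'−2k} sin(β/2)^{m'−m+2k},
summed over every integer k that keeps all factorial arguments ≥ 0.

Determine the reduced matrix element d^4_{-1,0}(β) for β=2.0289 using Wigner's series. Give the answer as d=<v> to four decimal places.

d=0.3616

d^4_{-1,0}(β=2.0289) via Wigner's sum:
With c≡cos(β/2)=0.528087 and s≡sin(β/2)=0.849190, N=[6·120·24·24]^{1/2}=643.987578
The bounds max(0,m−m')=1 and min(l+m,l−m')=4 give 4 terms
  k=1: (−1)^0·643.9876/(144)·0.5281^7·0.8492^1 = +0.043497
  k=2: (−1)^1·643.9876/(24)·0.5281^5·0.8492^3 = -0.674853
  k=3: (−1)^2·643.9876/(24)·0.5281^3·0.8492^5 = +1.745050
  k=4: (−1)^3·643.9876/(144)·0.5281^1·0.8492^7 = -0.752065
d^4_{-1,0}(2.0289) = +0.043497 -0.674853 +1.745050 -0.752065 = +0.361629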